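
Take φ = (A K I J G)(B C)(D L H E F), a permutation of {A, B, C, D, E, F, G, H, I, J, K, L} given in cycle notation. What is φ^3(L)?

F

L lies in the 5-cycle (D L H E F).
Advancing 3 steps from L: L → H → E → F.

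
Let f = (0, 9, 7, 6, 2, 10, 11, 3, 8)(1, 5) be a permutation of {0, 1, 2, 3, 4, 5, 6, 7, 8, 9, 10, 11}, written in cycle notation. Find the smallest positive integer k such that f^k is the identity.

18

The disjoint cycles have lengths 9, 2, 1.
The order of f is the least common multiple of its cycle lengths: lcm(9, 2) = 18.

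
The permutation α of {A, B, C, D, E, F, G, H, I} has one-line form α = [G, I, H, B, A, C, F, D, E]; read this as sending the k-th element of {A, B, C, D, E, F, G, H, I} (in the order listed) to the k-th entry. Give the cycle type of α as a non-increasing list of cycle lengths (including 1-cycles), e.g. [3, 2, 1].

[9]

The disjoint cycles are (A, G, F, C, H, D, B, I, E), with lengths 9 in non-increasing order.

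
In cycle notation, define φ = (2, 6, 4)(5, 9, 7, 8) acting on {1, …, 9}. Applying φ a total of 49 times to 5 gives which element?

9

5 lies in the 4-cycle (5, 9, 7, 8).
Powers repeat with period 4 on this cycle, and 49 mod 4 = 1, so φ^49(5) = φ^1(5).
Advancing 1 step from 5: 5 → 9.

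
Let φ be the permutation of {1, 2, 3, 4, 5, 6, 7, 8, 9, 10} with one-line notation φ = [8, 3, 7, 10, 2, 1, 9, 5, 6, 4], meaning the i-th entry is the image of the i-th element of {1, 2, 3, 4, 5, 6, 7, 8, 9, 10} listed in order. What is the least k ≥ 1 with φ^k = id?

The disjoint-cycle form of φ has cycle lengths 8, 2.
The order of φ is the least common multiple of its cycle lengths: lcm(8, 2) = 8.

8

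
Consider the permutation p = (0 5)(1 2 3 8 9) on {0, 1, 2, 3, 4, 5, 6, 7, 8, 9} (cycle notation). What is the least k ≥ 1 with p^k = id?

The cycle type of p is (5, 2, 1, 1, 1).
Since disjoint cycles commute, ord(p) = lcm(5, 2) = 10.

10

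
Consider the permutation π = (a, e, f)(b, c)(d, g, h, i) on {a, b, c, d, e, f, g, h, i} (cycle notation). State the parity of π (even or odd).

The cycle lengths are 4, 3, 2.
A cycle is odd iff its length is even; π has 2 even-length cycles, so sgn(π) = (−1)^2 and π is even.

even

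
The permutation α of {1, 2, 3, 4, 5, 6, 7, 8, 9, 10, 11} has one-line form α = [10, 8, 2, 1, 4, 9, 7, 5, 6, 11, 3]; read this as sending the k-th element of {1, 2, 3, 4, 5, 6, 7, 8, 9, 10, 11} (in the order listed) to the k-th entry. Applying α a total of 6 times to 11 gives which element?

1

Tracing 11 → 3 → … returns to 11 after 8 steps, so 11 lies in an 8-cycle (1, 10, 11, 3, 2, 8, 5, 4).
Advancing 6 steps from 11: 11 → 3 → 2 → 8 → 5 → 4 → 1.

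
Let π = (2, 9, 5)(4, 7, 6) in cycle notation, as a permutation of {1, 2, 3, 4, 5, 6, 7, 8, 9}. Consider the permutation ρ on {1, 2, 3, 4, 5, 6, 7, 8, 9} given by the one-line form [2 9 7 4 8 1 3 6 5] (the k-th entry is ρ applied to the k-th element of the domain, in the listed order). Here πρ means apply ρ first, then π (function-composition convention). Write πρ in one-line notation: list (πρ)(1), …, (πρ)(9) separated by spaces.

9 5 6 7 8 1 3 4 2

(πρ)(x) = π(ρ(x)). Computing each image: π(ρ(1)) = π(2) = 9, π(ρ(2)) = π(9) = 5, π(ρ(3)) = π(7) = 6, π(ρ(4)) = π(4) = 7, π(ρ(5)) = π(8) = 8, π(ρ(6)) = π(1) = 1, π(ρ(7)) = π(3) = 3, π(ρ(8)) = π(6) = 4, π(ρ(9)) = π(5) = 2.
Hence πρ = [9 5 6 7 8 1 3 4 2].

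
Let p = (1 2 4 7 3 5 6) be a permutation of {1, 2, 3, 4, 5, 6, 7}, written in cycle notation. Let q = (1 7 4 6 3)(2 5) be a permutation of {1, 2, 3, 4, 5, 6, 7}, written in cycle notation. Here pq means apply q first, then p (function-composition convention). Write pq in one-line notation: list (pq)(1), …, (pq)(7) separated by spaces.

For each element, apply q then p: 1 → 7 → 3; 2 → 5 → 6; 3 → 1 → 2; 4 → 6 → 1; 5 → 2 → 4; 6 → 3 → 5; 7 → 4 → 7.
So pq in one-line form is 3 6 2 1 4 5 7.

3 6 2 1 4 5 7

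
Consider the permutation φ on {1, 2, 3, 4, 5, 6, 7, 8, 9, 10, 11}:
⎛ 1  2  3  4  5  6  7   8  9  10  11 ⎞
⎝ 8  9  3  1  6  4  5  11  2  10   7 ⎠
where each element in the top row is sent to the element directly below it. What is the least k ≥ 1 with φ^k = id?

Writing φ as disjoint cycles, the cycle lengths are 7, 2, 1, 1.
The order of φ is the least common multiple of its cycle lengths: lcm(7, 2) = 14.

14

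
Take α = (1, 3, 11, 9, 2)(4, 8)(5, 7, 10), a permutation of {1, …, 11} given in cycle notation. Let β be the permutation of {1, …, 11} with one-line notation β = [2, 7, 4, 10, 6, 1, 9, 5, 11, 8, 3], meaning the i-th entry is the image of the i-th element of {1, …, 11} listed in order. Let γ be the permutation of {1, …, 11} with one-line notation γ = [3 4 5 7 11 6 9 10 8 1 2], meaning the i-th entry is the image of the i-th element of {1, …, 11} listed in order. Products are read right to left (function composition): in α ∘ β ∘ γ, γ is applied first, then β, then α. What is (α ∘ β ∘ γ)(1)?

8

(α ∘ β ∘ γ)(1) = α(β(γ(1))). γ(1) = 3, then β(3) = 4, then α(4) = 8, so the result is 8.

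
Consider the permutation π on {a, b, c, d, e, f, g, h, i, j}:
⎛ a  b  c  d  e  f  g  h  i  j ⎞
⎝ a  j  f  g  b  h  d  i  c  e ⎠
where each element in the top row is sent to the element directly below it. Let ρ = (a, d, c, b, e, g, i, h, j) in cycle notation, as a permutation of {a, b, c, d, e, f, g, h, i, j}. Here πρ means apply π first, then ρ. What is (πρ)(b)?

a

(πρ)(b) = ρ(π(b)). π(b) = j, then ρ(j) = a. So (πρ)(b) = a.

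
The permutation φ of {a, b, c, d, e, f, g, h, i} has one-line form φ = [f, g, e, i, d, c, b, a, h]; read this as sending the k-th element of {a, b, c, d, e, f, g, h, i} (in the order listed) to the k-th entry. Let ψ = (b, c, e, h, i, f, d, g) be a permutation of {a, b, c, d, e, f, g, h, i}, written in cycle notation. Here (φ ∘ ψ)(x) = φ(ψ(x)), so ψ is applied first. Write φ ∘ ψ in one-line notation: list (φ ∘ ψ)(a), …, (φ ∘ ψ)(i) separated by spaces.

f e d b a i g h c

(φ ∘ ψ)(x) = φ(ψ(x)). Computing each image: φ(ψ(a)) = φ(a) = f, φ(ψ(b)) = φ(c) = e, φ(ψ(c)) = φ(e) = d, φ(ψ(d)) = φ(g) = b, φ(ψ(e)) = φ(h) = a, φ(ψ(f)) = φ(d) = i, φ(ψ(g)) = φ(b) = g, φ(ψ(h)) = φ(i) = h, φ(ψ(i)) = φ(f) = c.
Hence φ ∘ ψ = [f e d b a i g h c].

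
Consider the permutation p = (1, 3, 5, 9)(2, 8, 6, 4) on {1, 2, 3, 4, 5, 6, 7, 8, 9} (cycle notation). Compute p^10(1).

1 lies in the 4-cycle (1, 3, 5, 9).
On a 4-cycle, p^4 is the identity, so p^10 = p^2 there (10 ≡ 2 mod 4).
Advancing 2 steps from 1: 1 → 3 → 5.

5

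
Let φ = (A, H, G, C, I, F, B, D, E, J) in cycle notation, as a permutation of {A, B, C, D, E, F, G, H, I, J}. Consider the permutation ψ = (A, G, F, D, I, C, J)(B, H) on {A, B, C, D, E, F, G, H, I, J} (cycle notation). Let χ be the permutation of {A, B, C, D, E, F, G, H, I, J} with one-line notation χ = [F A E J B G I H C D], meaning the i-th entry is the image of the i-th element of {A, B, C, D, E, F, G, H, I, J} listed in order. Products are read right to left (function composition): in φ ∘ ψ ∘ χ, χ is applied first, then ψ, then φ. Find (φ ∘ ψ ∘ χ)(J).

F

Apply the permutations in order: χ(J) = D, then ψ(D) = I, then φ(I) = F. So (φ ∘ ψ ∘ χ)(J) = F.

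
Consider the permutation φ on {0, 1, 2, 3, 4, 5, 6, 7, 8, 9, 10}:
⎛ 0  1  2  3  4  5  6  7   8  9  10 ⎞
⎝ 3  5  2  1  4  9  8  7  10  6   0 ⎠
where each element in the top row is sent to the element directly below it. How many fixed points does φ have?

The fixed points (elements with φ(x) = x) are {2, 4, 7}, so there are 3.

3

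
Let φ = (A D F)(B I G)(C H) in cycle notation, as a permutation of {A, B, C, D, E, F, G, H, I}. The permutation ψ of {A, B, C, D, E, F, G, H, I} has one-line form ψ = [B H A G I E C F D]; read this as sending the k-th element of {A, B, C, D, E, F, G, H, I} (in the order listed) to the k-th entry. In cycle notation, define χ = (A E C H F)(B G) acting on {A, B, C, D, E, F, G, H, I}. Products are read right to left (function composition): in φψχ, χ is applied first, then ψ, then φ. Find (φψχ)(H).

(φψχ)(H) = φ(ψ(χ(H))). χ(H) = F, then ψ(F) = E, then φ(E) = E, so the result is E.

E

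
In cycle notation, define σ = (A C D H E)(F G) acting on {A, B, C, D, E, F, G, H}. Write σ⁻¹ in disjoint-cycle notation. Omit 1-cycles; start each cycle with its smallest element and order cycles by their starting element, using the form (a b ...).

(A E H D C)(F G)

The inverse reverses each cycle.
After reversing and putting each cycle's least element first, σ⁻¹ = (A E H D C)(F G).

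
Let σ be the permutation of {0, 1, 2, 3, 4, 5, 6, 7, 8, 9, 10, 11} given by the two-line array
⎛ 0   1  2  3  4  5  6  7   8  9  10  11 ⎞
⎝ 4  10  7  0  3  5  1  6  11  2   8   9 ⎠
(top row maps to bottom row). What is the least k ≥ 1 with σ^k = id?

24

Decomposing into disjoint cycles gives cycle lengths 8, 3, 1.
The order is lcm(8, 3) = 24.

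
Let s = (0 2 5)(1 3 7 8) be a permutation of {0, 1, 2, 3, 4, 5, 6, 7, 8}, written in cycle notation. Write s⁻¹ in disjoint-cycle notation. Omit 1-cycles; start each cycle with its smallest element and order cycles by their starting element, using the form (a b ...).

(0 5 2)(1 8 7 3)

If s sends a → b within a cycle, s⁻¹ sends b → a; equivalently, reverse each cycle.
After reversing and putting each cycle's least element first, s⁻¹ = (0 5 2)(1 8 7 3).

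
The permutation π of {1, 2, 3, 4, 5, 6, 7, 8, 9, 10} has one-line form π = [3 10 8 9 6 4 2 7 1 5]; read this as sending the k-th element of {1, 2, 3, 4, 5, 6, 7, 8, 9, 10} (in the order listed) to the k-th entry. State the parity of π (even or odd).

In disjoint-cycle form the cycle lengths are 10.
A cycle of length ℓ contributes ℓ−1 transpositions, so π is a product of 9 transpositions — odd.

odd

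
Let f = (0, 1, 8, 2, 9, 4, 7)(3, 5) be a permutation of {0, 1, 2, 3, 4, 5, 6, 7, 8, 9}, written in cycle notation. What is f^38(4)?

1

4 lies in the 7-cycle (0, 1, 8, 2, 9, 4, 7).
On a 7-cycle, f^7 is the identity, so f^38 = f^3 there (38 ≡ 3 mod 7).
Advancing 3 steps from 4: 4 → 7 → 0 → 1.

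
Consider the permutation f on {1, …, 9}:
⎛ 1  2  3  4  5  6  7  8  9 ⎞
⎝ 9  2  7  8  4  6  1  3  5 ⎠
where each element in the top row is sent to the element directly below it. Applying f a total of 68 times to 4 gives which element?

9

Tracing 4 → 8 → … returns to 4 after 7 steps, so 4 lies in a 7-cycle (1, 9, 5, 4, 8, 3, 7).
Powers repeat with period 7 on this cycle, and 68 mod 7 = 5, so f^68(4) = f^5(4).
Stepping 5 places around the cycle: 4 → 8 → 3 → 7 → 1 → 9.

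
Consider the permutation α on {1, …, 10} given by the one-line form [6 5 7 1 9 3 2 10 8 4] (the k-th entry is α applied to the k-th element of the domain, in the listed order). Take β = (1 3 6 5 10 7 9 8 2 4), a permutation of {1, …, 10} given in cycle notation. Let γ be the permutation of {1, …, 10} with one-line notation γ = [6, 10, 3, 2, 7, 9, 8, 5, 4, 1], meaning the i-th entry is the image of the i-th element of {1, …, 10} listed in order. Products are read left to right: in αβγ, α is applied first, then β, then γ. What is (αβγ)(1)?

7

Apply the permutations in order: α(1) = 6, then β(6) = 5, then γ(5) = 7. So (αβγ)(1) = 7.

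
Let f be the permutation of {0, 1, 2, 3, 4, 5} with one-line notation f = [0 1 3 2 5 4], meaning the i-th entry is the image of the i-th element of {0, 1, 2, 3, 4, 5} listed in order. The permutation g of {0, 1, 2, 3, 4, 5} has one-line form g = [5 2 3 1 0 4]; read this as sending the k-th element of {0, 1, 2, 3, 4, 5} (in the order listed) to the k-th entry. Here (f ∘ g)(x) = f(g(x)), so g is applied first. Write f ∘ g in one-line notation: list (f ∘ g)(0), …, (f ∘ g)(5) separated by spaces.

For each element, apply g then f: 0 → 5 → 4; 1 → 2 → 3; 2 → 3 → 2; 3 → 1 → 1; 4 → 0 → 0; 5 → 4 → 5.
So f ∘ g in one-line form is 4 3 2 1 0 5.

4 3 2 1 0 5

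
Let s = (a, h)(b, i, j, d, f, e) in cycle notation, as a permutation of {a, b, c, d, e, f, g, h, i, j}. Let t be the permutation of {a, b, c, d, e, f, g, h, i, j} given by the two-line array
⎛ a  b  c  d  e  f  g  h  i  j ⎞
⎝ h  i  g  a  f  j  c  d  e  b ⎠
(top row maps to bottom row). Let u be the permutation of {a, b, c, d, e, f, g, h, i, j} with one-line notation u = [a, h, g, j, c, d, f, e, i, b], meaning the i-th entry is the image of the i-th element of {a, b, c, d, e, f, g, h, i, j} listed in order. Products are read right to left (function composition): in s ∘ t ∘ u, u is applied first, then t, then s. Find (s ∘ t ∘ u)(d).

i

Chase d: u(d) = j; t(j) = b; s(b) = i. Hence (s ∘ t ∘ u)(d) = i.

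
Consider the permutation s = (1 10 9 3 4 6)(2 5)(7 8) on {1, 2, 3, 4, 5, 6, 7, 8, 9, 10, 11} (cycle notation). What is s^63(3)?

3 lies in the 6-cycle (1 10 9 3 4 6).
Powers repeat with period 6 on this cycle, and 63 mod 6 = 3, so s^63(3) = s^3(3).
Stepping 3 places around the cycle: 3 → 4 → 6 → 1.

1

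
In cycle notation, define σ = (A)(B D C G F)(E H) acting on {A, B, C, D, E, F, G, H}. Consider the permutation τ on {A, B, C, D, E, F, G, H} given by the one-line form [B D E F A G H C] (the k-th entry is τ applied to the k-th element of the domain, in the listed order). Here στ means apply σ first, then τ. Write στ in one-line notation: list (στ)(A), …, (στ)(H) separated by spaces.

B F H E C D G A

Chase each element through σ then τ: A → A → B; B → D → F; C → G → H; D → C → E; E → H → C; F → B → D; G → F → G; H → E → A.
Collecting the images, στ = [B F H E C D G A].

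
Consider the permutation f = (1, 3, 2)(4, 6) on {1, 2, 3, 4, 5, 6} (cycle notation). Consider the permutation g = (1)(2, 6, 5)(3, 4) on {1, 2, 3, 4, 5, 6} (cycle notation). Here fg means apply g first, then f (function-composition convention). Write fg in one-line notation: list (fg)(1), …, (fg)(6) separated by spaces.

(fg)(x) = f(g(x)). Computing each image: f(g(1)) = f(1) = 3, f(g(2)) = f(6) = 4, f(g(3)) = f(4) = 6, f(g(4)) = f(3) = 2, f(g(5)) = f(2) = 1, f(g(6)) = f(5) = 5.
Hence fg = [3 4 6 2 1 5].

3 4 6 2 1 5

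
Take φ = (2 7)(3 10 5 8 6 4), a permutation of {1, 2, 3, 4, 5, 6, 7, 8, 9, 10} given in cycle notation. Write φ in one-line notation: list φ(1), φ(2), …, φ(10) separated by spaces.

1 7 10 3 8 4 2 6 9 5

Reading each image from the cycles: 1→1, 2→7, 3→10, 4→3, 5→8, 6→4, 7→2, 8→6, 9→9, 10→5.
Listing these in domain order gives 1 7 10 3 8 4 2 6 9 5.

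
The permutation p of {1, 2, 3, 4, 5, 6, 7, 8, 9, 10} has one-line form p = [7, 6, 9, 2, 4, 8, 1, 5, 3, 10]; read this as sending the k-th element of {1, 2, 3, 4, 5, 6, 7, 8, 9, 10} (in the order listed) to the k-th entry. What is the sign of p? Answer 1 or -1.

In disjoint-cycle form the cycle lengths are 5, 2, 2, 1.
A cycle of length ℓ contributes ℓ−1 transpositions, so p is a product of 4 + 1 + 1 = 6 transpositions — even.

1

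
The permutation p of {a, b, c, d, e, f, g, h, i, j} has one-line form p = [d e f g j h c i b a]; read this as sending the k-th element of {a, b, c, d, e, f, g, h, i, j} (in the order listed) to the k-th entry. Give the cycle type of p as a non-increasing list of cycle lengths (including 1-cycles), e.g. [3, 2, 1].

The disjoint cycles are (a, d, g, c, f, h, i, b, e, j), with lengths 10 in non-increasing order.

[10]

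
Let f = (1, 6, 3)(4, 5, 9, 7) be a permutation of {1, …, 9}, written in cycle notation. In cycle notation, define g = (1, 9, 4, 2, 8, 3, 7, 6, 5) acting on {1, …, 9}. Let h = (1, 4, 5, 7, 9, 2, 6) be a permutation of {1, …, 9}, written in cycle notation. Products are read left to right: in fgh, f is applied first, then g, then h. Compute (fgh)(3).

(fgh)(3) = h(g(f(3))). f(3) = 1, then g(1) = 9, then h(9) = 2, so the result is 2.

2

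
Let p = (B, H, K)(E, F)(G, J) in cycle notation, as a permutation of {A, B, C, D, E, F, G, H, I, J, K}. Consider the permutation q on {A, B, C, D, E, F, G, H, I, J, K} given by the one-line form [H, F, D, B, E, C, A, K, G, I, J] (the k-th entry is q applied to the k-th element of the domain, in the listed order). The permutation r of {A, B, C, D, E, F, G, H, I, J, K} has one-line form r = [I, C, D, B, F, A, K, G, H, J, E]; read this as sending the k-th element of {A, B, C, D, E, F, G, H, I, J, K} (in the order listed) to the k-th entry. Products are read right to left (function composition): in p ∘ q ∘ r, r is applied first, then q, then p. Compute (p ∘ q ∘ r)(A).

J

(p ∘ q ∘ r)(A) = p(q(r(A))). r(A) = I, then q(I) = G, then p(G) = J, so the result is J.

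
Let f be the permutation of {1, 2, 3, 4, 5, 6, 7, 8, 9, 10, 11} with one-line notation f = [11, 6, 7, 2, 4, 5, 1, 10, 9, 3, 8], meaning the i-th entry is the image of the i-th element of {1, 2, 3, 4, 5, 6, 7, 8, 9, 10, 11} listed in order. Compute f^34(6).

Tracing 6 → 5 → … returns to 6 after 4 steps, so 6 lies in a 4-cycle (2, 6, 5, 4).
On a 4-cycle, f^4 is the identity, so f^34 = f^2 there (34 ≡ 2 mod 4).
Stepping 2 places around the cycle: 6 → 5 → 4.

4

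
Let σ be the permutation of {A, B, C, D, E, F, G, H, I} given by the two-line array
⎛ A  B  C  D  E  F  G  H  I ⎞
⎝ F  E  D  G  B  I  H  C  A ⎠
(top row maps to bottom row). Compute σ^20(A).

I

Tracing A → F → … returns to A after 3 steps, so A lies in a 3-cycle (A, F, I).
Since the cycle has length 3, σ^20 acts on it the same as σ^2 (20 mod 3 = 2).
Stepping 2 places around the cycle: A → F → I.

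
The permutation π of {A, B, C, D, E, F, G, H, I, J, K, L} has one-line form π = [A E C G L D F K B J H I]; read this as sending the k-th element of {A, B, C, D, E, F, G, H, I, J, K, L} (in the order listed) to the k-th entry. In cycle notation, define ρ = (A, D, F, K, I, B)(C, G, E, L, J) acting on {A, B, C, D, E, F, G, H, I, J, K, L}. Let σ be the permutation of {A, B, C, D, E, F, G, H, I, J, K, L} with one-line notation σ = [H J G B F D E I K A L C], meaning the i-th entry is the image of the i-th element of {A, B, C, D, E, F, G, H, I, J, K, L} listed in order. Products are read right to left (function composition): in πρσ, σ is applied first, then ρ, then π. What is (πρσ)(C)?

Apply the permutations in order: σ(C) = G, then ρ(G) = E, then π(E) = L. So (πρσ)(C) = L.

L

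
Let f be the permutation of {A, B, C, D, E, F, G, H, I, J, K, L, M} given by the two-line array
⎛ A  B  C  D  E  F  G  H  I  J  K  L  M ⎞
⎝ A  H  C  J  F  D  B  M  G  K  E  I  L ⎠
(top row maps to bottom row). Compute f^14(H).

Tracing H → M → … returns to H after 6 steps, so H lies in a 6-cycle (B, H, M, L, I, G).
Powers repeat with period 6 on this cycle, and 14 mod 6 = 2, so f^14(H) = f^2(H).
Stepping 2 places around the cycle: H → M → L.

L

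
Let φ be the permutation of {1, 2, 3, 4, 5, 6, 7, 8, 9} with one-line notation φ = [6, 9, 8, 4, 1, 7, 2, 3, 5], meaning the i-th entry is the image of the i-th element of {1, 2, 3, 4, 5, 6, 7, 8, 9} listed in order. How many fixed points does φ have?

1

The fixed points (elements with φ(x) = x) are {4}, so there is 1.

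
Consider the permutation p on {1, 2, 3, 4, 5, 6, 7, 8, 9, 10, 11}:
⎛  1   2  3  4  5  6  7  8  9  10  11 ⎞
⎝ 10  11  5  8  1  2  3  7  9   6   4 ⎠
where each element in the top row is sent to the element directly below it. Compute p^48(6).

1

Tracing 6 → 2 → … returns to 6 after 10 steps, so 6 lies in a 10-cycle (1 10 6 2 11 4 8 7 3 5).
On a 10-cycle, p^10 is the identity, so p^48 = p^8 there (48 ≡ 8 mod 10).
Stepping 8 places around the cycle: 6 → 2 → 11 → 4 → 8 → 7 → 3 → 5 → 1.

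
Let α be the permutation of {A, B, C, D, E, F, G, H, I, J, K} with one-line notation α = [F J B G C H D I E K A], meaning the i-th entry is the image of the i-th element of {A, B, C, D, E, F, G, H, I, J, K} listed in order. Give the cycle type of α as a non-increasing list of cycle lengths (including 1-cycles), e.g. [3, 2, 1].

[9, 2]

The disjoint cycles are (A, F, H, I, E, C, B, J, K)(D, G), with lengths 9, 2 in non-increasing order.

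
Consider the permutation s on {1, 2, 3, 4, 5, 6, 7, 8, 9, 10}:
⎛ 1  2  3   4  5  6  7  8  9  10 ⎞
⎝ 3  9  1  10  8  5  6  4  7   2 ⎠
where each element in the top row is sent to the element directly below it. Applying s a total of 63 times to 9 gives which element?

2

Tracing 9 → 7 → … returns to 9 after 8 steps, so 9 lies in an 8-cycle (2 9 7 6 5 8 4 10).
Powers repeat with period 8 on this cycle, and 63 mod 8 = 7, so s^63(9) = s^7(9).
Advancing 7 steps from 9: 9 → 7 → 6 → 5 → 8 → 4 → 10 → 2.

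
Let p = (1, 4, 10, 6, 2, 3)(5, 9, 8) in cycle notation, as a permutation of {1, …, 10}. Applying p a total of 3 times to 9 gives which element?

9

9 lies in the 3-cycle (5, 9, 8).
On a 3-cycle, p^3 is the identity, so p^3 = p^0 there (3 ≡ 0 mod 3).
So p^3(9) = 9.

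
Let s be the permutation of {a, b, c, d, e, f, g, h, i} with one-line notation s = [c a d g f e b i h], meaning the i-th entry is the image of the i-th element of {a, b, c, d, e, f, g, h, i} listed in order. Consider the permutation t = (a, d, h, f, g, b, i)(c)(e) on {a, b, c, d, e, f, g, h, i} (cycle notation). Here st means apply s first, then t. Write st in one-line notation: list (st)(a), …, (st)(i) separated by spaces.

c d h b g e i a f

(st)(x) = t(s(x)). Computing each image: t(s(a)) = t(c) = c, t(s(b)) = t(a) = d, t(s(c)) = t(d) = h, t(s(d)) = t(g) = b, t(s(e)) = t(f) = g, t(s(f)) = t(e) = e, t(s(g)) = t(b) = i, t(s(h)) = t(i) = a, t(s(i)) = t(h) = f.
Hence st = [c d h b g e i a f].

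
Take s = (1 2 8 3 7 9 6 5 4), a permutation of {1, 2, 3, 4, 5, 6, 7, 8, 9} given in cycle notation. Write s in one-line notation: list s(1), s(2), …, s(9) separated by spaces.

Each element maps to the next entry in its cycle (wrapping to the front): 1↦2, 2↦8, 3↦7, 4↦1, 5↦4, 6↦5, 7↦9, 8↦3, 9↦6.
So the one-line form is 2 8 7 1 4 5 9 3 6.

2 8 7 1 4 5 9 3 6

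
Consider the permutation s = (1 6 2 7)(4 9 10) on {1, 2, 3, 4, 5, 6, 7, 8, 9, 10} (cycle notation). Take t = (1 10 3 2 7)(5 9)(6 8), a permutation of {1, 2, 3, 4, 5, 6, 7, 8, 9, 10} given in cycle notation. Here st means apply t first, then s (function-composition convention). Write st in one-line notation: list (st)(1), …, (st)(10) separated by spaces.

4 1 7 9 10 8 6 2 5 3

Chase each element through t then s: 1 → 10 → 4; 2 → 7 → 1; 3 → 2 → 7; 4 → 4 → 9; 5 → 9 → 10; 6 → 8 → 8; 7 → 1 → 6; 8 → 6 → 2; 9 → 5 → 5; 10 → 3 → 3.
Collecting the images, st = [4 1 7 9 10 8 6 2 5 3].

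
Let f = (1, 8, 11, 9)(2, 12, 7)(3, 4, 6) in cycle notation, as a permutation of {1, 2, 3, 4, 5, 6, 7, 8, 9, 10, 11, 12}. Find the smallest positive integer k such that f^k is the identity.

12

The cycle type of f is (4, 3, 3, 1, 1).
The order is lcm(4, 3, 3) = 12.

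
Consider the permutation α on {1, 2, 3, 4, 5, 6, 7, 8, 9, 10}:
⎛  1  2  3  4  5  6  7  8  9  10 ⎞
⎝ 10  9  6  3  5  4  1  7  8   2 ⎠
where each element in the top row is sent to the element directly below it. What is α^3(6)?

Tracing 6 → 4 → … returns to 6 after 3 steps, so 6 lies in a 3-cycle (3, 6, 4).
Powers repeat with period 3 on this cycle, and 3 mod 3 = 0, so α^3(6) = α^0(6).
So α^3(6) = 6.

6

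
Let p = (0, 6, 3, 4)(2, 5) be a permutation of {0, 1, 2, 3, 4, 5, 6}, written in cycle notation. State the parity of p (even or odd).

The cycle lengths are 4, 2, 1.
A cycle is odd iff its length is even; p has 2 even-length cycles, so sgn(p) = (−1)^2 and p is even.

even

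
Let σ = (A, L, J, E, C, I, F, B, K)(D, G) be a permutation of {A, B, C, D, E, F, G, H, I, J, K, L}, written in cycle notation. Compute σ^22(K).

E

K lies in the 9-cycle (A, L, J, E, C, I, F, B, K).
Since the cycle has length 9, σ^22 acts on it the same as σ^4 (22 mod 9 = 4).
Advancing 4 steps from K: K → A → L → J → E.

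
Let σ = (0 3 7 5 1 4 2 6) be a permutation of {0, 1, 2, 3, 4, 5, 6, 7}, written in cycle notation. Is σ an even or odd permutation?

odd

The cycle lengths are 8.
A cycle of length ℓ contributes ℓ−1 transpositions, so σ is a product of 7 transpositions — odd.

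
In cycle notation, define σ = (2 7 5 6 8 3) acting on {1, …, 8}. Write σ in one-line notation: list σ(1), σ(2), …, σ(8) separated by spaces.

Reading each image from the cycles: 1→1, 2→7, 3→2, 4→4, 5→6, 6→8, 7→5, 8→3.
Listing these in domain order gives 1 7 2 4 6 8 5 3.

1 7 2 4 6 8 5 3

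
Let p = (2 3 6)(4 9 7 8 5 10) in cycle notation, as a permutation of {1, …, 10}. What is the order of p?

The cycle type of p is (6, 3, 1).
The order is lcm(6, 3) = 6.

6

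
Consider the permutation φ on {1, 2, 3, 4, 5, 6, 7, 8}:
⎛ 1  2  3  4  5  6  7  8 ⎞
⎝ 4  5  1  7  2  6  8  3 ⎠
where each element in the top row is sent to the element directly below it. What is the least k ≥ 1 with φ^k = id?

The disjoint-cycle form of φ has cycle lengths 5, 2, 1.
Since disjoint cycles commute, ord(φ) = lcm(5, 2) = 10.

10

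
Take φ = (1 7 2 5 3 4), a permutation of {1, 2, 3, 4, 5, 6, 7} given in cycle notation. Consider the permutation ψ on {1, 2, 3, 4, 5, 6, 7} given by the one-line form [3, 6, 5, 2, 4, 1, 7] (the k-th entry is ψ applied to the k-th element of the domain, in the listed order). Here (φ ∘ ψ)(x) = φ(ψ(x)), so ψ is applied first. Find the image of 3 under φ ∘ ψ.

ψ(3) = 5, then φ(5) = 3; composing gives (φ ∘ ψ)(3) = 3.

3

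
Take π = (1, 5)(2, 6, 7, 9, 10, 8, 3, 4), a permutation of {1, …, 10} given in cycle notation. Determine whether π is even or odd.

The cycle lengths are 8, 2.
A cycle of length ℓ contributes ℓ−1 transpositions, so π is a product of 7 + 1 = 8 transpositions — even.

even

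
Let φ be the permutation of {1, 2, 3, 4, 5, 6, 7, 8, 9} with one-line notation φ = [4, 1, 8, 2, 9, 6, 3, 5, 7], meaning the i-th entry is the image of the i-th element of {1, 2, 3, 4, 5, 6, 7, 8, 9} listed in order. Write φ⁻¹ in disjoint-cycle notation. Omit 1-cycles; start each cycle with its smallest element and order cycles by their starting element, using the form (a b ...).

The cycle decomposition of φ is (1 4 2)(3 8 5 9 7).
The inverse reverses every cycle; in canonical form, φ⁻¹ = (1 2 4)(3 7 9 5 8).

(1 2 4)(3 7 9 5 8)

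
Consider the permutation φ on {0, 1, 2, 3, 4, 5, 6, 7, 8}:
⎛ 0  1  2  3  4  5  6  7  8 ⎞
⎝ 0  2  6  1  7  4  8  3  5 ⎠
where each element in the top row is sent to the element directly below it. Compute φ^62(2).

3

Tracing 2 → 6 → … returns to 2 after 8 steps, so 2 lies in an 8-cycle (1 2 6 8 5 4 7 3).
Powers repeat with period 8 on this cycle, and 62 mod 8 = 6, so φ^62(2) = φ^6(2).
Stepping 6 places around the cycle: 2 → 6 → 8 → 5 → 4 → 7 → 3.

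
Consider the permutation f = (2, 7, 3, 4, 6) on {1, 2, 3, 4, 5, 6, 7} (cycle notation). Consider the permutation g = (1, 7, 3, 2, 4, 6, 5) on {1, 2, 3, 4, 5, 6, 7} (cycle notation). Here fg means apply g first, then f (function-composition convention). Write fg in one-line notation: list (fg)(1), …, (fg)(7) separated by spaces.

Chase each element through g then f: 1 → 7 → 3; 2 → 4 → 6; 3 → 2 → 7; 4 → 6 → 2; 5 → 1 → 1; 6 → 5 → 5; 7 → 3 → 4.
Collecting the images, fg = [3 6 7 2 1 5 4].

3 6 7 2 1 5 4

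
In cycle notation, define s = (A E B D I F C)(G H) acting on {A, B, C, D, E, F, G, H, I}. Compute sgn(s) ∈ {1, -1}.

The cycle lengths are 7, 2.
A cycle is odd iff its length is even; s has 1 even-length cycle, so sgn(s) = (−1)^1 and s is odd.

-1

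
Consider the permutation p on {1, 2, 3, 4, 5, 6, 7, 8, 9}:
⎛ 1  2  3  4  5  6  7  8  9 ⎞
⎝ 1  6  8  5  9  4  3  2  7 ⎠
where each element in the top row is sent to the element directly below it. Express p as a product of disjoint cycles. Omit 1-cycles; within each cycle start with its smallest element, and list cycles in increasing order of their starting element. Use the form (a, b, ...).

Start at 2 and follow images: 2 → 6 → 4 → 5 → 9 → 7 → 3 → 8 → 2, giving the cycle (2, 6, 4, 5, 9, 7, 3, 8).
Continuing from each remaining unvisited element yields (2, 6, 4, 5, 9, 7, 3, 8).

(2, 6, 4, 5, 9, 7, 3, 8)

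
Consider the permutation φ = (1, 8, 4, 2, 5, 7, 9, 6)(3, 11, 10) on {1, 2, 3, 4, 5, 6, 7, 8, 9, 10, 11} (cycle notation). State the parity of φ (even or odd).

odd

The cycle lengths are 8, 3.
A cycle is odd iff its length is even; φ has 1 even-length cycle, so sgn(φ) = (−1)^1 and φ is odd.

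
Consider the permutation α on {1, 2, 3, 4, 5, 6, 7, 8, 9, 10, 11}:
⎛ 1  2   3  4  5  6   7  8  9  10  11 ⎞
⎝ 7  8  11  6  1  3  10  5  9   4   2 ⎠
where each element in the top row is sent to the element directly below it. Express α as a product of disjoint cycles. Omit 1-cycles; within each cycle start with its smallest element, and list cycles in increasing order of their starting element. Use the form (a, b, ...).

Iterating α from 1 gives 1 → 7 → 10 → 4 → 6 → 3 → 11 → 2 → 8 → 5 → 1; that is the 10-cycle (1, 7, 10, 4, 6, 3, 11, 2, 8, 5).
Continuing from each remaining unvisited element yields (1, 7, 10, 4, 6, 3, 11, 2, 8, 5).

(1, 7, 10, 4, 6, 3, 11, 2, 8, 5)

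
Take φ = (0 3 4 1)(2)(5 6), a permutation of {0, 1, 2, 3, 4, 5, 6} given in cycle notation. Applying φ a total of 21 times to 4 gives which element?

1

4 lies in the 4-cycle (0 3 4 1).
On a 4-cycle, φ^4 is the identity, so φ^21 = φ^1 there (21 ≡ 1 mod 4).
Stepping 1 place around the cycle: 4 → 1.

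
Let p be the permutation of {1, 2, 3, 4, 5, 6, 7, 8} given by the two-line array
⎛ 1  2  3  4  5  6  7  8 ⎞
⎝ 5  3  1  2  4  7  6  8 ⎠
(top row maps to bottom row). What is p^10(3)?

3

Tracing 3 → 1 → … returns to 3 after 5 steps, so 3 lies in a 5-cycle (1 5 4 2 3).
Since the cycle has length 5, p^10 acts on it the same as p^0 (10 mod 5 = 0).
So p^10(3) = 3.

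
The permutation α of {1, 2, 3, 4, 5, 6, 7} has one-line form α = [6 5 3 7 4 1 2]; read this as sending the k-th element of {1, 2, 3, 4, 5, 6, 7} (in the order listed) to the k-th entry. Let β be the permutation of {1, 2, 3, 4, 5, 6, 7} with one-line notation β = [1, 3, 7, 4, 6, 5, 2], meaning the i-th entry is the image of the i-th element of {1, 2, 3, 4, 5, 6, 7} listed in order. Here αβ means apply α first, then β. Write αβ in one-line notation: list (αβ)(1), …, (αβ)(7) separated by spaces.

(αβ)(x) = β(α(x)). Computing each image: β(α(1)) = β(6) = 5, β(α(2)) = β(5) = 6, β(α(3)) = β(3) = 7, β(α(4)) = β(7) = 2, β(α(5)) = β(4) = 4, β(α(6)) = β(1) = 1, β(α(7)) = β(2) = 3.
Hence αβ = [5 6 7 2 4 1 3].

5 6 7 2 4 1 3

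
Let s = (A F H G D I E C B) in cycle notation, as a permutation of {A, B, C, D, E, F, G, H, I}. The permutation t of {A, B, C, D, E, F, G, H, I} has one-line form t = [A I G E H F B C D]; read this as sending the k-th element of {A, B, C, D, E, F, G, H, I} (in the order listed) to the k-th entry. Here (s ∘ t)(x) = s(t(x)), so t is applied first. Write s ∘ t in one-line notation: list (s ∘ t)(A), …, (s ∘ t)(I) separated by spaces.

F E D C G H A B I

(s ∘ t)(x) = s(t(x)). Computing each image: s(t(A)) = s(A) = F, s(t(B)) = s(I) = E, s(t(C)) = s(G) = D, s(t(D)) = s(E) = C, s(t(E)) = s(H) = G, s(t(F)) = s(F) = H, s(t(G)) = s(B) = A, s(t(H)) = s(C) = B, s(t(I)) = s(D) = I.
Hence s ∘ t = [F E D C G H A B I].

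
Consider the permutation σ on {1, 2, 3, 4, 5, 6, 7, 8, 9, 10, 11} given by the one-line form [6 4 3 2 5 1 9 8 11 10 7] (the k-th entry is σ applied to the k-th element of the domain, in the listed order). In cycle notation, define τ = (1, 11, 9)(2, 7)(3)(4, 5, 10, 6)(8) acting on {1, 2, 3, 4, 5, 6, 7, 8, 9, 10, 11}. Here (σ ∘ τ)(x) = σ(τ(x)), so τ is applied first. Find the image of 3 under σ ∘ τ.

3

(σ ∘ τ)(3) = σ(τ(3)). τ(3) = 3, then σ(3) = 3. So (σ ∘ τ)(3) = 3.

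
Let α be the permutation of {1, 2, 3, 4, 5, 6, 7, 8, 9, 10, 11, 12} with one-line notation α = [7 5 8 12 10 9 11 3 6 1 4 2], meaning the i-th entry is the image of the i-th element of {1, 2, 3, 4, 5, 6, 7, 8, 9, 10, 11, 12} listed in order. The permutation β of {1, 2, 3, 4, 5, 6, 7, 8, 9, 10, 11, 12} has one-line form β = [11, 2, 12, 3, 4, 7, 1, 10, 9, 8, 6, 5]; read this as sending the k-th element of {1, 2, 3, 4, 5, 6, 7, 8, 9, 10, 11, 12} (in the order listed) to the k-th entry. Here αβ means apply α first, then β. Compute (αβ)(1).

First apply α: α(1) = 7, then β(7) = 1. Thus (αβ)(1) = 1.

1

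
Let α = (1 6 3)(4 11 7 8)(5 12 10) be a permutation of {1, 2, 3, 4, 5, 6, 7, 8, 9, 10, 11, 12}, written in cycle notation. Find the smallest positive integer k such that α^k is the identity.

12

The cycle type of α is (4, 3, 3, 1, 1).
The order is lcm(4, 3, 3) = 12.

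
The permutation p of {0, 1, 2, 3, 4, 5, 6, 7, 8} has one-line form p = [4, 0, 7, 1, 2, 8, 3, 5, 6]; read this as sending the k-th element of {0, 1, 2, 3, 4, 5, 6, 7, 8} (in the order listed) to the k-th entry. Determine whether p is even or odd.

In disjoint-cycle form the cycle lengths are 9.
A cycle is odd iff its length is even; p has 0 even-length cycles, so sgn(p) = (−1)^0 and p is even.

even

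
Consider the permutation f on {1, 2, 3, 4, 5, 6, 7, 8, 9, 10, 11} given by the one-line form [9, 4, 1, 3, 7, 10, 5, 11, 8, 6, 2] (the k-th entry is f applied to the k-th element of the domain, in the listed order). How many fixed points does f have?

No element satisfies f(x) = x, so there are 0 fixed points.

0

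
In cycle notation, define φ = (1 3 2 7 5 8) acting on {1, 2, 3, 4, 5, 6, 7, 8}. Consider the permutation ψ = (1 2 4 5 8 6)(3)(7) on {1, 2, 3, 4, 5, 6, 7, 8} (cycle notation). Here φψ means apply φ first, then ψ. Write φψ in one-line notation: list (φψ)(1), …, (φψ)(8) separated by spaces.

3 7 4 5 6 1 8 2

For each element, apply φ then ψ: 1 → 3 → 3; 2 → 7 → 7; 3 → 2 → 4; 4 → 4 → 5; 5 → 8 → 6; 6 → 6 → 1; 7 → 5 → 8; 8 → 1 → 2.
Collecting the images, φψ = [3 7 4 5 6 1 8 2].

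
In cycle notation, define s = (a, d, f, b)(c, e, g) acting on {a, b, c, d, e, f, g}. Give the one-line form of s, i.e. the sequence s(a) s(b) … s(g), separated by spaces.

Image by image: a↦d, b↦a, c↦e, d↦f, e↦g, f↦b, g↦c.
Listing these in domain order gives d a e f g b c.

d a e f g b c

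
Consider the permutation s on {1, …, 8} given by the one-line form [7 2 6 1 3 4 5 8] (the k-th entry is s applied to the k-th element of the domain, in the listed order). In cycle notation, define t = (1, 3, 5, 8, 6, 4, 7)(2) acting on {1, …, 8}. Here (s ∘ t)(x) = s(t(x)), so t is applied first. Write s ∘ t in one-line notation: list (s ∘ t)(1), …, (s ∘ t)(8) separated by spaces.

6 2 3 5 8 1 7 4

(s ∘ t)(x) = s(t(x)). Computing each image: s(t(1)) = s(3) = 6, s(t(2)) = s(2) = 2, s(t(3)) = s(5) = 3, s(t(4)) = s(7) = 5, s(t(5)) = s(8) = 8, s(t(6)) = s(4) = 1, s(t(7)) = s(1) = 7, s(t(8)) = s(6) = 4.
Hence s ∘ t = [6 2 3 5 8 1 7 4].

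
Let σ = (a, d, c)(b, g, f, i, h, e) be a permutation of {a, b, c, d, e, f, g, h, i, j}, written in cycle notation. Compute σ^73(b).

b lies in the 6-cycle (b, g, f, i, h, e).
On a 6-cycle, σ^6 is the identity, so σ^73 = σ^1 there (73 ≡ 1 mod 6).
Stepping 1 place around the cycle: b → g.

g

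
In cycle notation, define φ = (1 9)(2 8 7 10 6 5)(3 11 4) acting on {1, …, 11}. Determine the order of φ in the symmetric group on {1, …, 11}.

The cycle type of φ is (6, 3, 2).
The order is lcm(6, 3, 2) = 6.

6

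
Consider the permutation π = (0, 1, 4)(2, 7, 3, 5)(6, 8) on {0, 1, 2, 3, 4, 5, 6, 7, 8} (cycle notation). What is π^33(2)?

2 lies in the 4-cycle (2, 7, 3, 5).
Powers repeat with period 4 on this cycle, and 33 mod 4 = 1, so π^33(2) = π^1(2).
Stepping 1 place around the cycle: 2 → 7.

7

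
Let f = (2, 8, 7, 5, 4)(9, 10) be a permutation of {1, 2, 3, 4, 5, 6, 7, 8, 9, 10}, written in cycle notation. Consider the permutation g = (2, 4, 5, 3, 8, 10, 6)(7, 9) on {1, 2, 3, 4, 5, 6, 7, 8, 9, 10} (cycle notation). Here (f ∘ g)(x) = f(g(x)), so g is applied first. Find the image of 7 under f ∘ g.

(f ∘ g)(7) = f(g(7)). g(7) = 9, then f(9) = 10. So (f ∘ g)(7) = 10.

10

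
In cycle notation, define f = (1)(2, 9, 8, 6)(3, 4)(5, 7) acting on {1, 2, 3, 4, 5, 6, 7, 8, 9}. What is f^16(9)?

9 lies in the 4-cycle (2, 9, 8, 6).
Powers repeat with period 4 on this cycle, and 16 mod 4 = 0, so f^16(9) = f^0(9).
So f^16(9) = 9.

9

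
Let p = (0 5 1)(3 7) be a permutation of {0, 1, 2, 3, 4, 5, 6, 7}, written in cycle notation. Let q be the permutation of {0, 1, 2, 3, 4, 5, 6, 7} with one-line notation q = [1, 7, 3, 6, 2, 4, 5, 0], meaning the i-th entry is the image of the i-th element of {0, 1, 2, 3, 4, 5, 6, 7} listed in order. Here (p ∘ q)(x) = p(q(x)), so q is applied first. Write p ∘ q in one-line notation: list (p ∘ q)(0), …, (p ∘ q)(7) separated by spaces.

0 3 7 6 2 4 1 5

Chase each element through q then p: 0 → 1 → 0; 1 → 7 → 3; 2 → 3 → 7; 3 → 6 → 6; 4 → 2 → 2; 5 → 4 → 4; 6 → 5 → 1; 7 → 0 → 5.
Collecting the images, p ∘ q = [0 3 7 6 2 4 1 5].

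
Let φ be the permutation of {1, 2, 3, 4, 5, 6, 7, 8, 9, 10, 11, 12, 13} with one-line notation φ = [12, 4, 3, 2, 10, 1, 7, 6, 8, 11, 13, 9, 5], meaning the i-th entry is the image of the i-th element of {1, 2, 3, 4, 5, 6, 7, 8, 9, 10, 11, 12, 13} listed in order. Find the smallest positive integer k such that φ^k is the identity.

20

The disjoint-cycle form of φ has cycle lengths 5, 4, 2, 1, 1.
The order is lcm(5, 4, 2) = 20.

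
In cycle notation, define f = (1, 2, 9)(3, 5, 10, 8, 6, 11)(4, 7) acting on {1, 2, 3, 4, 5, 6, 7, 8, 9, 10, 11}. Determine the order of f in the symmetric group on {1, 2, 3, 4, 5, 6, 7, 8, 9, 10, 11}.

The disjoint cycles have lengths 6, 3, 2.
The order is lcm(6, 3, 2) = 6.

6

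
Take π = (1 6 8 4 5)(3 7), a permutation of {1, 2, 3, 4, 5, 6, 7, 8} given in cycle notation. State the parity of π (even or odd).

The cycle lengths are 5, 2, 1.
A cycle of length ℓ contributes ℓ−1 transpositions, so π is a product of 4 + 1 = 5 transpositions — odd.

odd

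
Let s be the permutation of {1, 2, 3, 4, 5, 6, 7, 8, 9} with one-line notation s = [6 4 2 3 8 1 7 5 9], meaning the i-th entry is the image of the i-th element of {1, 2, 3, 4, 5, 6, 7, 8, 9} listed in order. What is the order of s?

6

Writing s as disjoint cycles, the cycle lengths are 3, 2, 2, 1, 1.
The order is lcm(3, 2, 2) = 6.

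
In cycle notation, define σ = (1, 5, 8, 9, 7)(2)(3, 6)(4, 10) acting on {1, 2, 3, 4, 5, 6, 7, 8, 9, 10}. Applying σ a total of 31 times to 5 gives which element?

5 lies in the 5-cycle (1, 5, 8, 9, 7).
Since the cycle has length 5, σ^31 acts on it the same as σ^1 (31 mod 5 = 1).
Stepping 1 place around the cycle: 5 → 8.

8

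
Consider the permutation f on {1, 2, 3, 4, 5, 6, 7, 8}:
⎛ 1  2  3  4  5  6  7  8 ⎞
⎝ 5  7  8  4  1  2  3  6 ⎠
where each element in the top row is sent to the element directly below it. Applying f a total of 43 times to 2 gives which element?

8

Tracing 2 → 7 → … returns to 2 after 5 steps, so 2 lies in a 5-cycle (2 7 3 8 6).
Since the cycle has length 5, f^43 acts on it the same as f^3 (43 mod 5 = 3).
Advancing 3 steps from 2: 2 → 7 → 3 → 8.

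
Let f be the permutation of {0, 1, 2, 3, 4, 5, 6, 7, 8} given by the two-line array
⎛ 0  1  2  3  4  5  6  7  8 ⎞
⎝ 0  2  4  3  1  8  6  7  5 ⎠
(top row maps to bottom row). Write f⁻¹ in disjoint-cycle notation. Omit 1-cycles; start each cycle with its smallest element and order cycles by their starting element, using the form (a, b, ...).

(1, 4, 2)(5, 8)

The cycle decomposition of f is (1, 2, 4)(5, 8).
The inverse reverses every cycle; in canonical form, f⁻¹ = (1, 4, 2)(5, 8).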